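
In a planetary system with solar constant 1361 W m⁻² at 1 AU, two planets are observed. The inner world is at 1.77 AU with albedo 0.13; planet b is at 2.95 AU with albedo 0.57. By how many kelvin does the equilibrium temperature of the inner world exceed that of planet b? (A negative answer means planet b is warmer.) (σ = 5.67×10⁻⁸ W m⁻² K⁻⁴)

T_eq = [S₀(1−A)/(4σd²)]^(1/4), so T ∝ (1−A)^(1/4) / √d.
T₁ = [1361×0.87/(4×5.67×10⁻⁸×1.77²)]^(1/4) = 202.04 K.
T₂ = [1361×0.43/(4×5.67×10⁻⁸×2.95²)]^(1/4) = 131.22 K.

ΔT ≈ 70.8 K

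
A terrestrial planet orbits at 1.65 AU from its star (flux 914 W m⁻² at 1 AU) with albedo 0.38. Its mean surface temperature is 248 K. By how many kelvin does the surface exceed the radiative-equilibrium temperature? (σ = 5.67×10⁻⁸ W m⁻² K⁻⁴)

S = 914/1.65² = 335.7 W m⁻².
T_eq = [S(1−A)/(4σ)]^(1/4) = [335.7×0.62/(4×5.67×10⁻⁸)]^(1/4) = 174.1 K.
ΔT = T_surf − T_eq = 248 − 174.1.

ΔT ≈ 73.9 K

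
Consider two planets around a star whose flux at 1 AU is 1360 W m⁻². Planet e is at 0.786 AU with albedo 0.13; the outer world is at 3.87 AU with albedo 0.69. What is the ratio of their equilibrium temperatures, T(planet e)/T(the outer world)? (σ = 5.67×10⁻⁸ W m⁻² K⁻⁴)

T₁/T₂ ≈ 2.872

T_eq = [S₀(1−A)/(4σd²)]^(1/4), so T ∝ (1−A)^(1/4) / √d.
T₁ = [1360×0.87/(4×5.67×10⁻⁸×0.786²)]^(1/4) = 303.14 K.
T₂ = [1360×0.31/(4×5.67×10⁻⁸×3.87²)]^(1/4) = 105.55 K.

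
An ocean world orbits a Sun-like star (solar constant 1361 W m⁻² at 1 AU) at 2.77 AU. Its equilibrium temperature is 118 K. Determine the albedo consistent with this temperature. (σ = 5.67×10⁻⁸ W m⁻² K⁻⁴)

A ≈ 0.75

Flux at 2.77 AU: S = 1361/2.77² = 177 W m⁻².
From T_eq⁴ = S(1−A)/(4σ): 1−A = 4σT_eq⁴/S.
1−A = 4 × 5.67×10⁻⁸ × (118)⁴ / 177 = 0.248.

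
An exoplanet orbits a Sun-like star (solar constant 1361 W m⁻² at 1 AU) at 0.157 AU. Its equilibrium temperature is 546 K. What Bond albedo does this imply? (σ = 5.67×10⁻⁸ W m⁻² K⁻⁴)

A ≈ 0.63

Flux at 0.157 AU: S = 1361/0.157² = 5.52×10⁴ W m⁻².
From T_eq⁴ = S(1−A)/(4σ): 1−A = 4σT_eq⁴/S.
1−A = 4 × 5.67×10⁻⁸ × (546)⁴ / 5.52×10⁴ = 0.365.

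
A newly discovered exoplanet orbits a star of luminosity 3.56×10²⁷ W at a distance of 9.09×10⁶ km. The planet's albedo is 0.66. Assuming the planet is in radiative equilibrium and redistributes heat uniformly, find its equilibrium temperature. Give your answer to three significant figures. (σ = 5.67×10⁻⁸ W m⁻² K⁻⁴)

T_eq ≈ 1510 K

d = 9.09×10⁶ km = 9.09×10⁹ m.
Flux: S = L/(4πd²) = 3.56×10²⁷/(4π×(9.09×10⁹)²) = 3.43×10⁶ W m⁻².
Energy balance: absorbed = emitted ⇒ πR²·S(1−A) = 4πR²·σT_eq⁴, so T_eq⁴ = S(1−A)/(4σ).
T_eq = [3.43×10⁶ × 0.34 / (4 × 5.67×10⁻⁸)]^(1/4) = (5.14×10¹²)^(1/4) = 1510 K.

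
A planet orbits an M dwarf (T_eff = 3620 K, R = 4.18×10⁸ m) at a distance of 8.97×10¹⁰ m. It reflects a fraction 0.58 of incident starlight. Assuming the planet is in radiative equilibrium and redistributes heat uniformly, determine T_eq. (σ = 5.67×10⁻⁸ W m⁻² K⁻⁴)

L = 4πR_⋆²σT_⋆⁴ = 4π(4.18×10⁸)² × 5.67×10⁻⁸ × (3620)⁴ = 2.14×10²⁵ W.
S = L/(4πd²) = 211 W m⁻².
Energy balance: absorbed = emitted ⇒ πR²·S(1−A) = 4πR²·σT_eq⁴, so T_eq⁴ = S(1−A)/(4σ).
T_eq = [211 × 0.42 / (4 × 5.67×10⁻⁸)]^(1/4) = (3.92×10⁸)^(1/4) = 141 K.

T_eq ≈ 141 K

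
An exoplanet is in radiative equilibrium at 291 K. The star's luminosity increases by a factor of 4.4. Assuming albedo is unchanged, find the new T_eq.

T_eq ∝ L^(1/4) · d^(−1/2).
T′ = 291 × 4.4^(1/4) = 421 K.

T_eq ≈ 421 K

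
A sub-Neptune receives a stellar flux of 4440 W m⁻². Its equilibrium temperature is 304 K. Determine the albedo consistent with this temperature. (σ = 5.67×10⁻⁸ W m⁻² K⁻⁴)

A ≈ 0.56

From T_eq⁴ = S(1−A)/(4σ): 1−A = 4σT_eq⁴/S.
1−A = 4 × 5.67×10⁻⁸ × (304)⁴ / 4440 = 0.436.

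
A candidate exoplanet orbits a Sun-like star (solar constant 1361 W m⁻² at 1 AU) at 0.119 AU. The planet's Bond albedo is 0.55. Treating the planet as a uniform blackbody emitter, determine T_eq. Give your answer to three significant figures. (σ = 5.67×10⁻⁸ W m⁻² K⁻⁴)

Flux at 0.119 AU: S = 1361/0.119² = 9.61×10⁴ W m⁻².
Energy balance: absorbed = emitted ⇒ πR²·S(1−A) = 4πR²·σT_eq⁴, so T_eq⁴ = S(1−A)/(4σ).
T_eq = [9.61×10⁴ × 0.45 / (4 × 5.67×10⁻⁸)]^(1/4) = (1.91×10¹¹)^(1/4) = 661 K.

T_eq ≈ 661 K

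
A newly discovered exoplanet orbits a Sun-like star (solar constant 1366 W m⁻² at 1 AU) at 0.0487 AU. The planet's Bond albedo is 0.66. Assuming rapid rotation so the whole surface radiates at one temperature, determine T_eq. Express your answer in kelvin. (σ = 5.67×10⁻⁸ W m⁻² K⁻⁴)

T_eq ≈ 964 K

Flux at 0.0487 AU: S = 1366/0.0487² = 5.76×10⁵ W m⁻².
Energy balance: absorbed = emitted ⇒ πR²·S(1−A) = 4πR²·σT_eq⁴, so T_eq⁴ = S(1−A)/(4σ).
T_eq = [5.76×10⁵ × 0.34 / (4 × 5.67×10⁻⁸)]^(1/4) = (8.63×10¹¹)^(1/4) = 964 K.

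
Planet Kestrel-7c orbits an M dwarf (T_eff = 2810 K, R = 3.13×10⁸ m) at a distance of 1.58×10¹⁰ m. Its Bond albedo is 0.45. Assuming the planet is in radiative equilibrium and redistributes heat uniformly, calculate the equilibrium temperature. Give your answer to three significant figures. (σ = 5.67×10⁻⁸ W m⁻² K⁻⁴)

T_eq ≈ 241 K

L = 4πR_⋆²σT_⋆⁴ = 4π(3.13×10⁸)² × 5.67×10⁻⁸ × (2810)⁴ = 4.35×10²⁴ W.
S = L/(4πd²) = 1390 W m⁻².
Energy balance: absorbed = emitted ⇒ πR²·S(1−A) = 4πR²·σT_eq⁴, so T_eq⁴ = S(1−A)/(4σ).
T_eq = [1390 × 0.55 / (4 × 5.67×10⁻⁸)]^(1/4) = (3.36×10⁹)^(1/4) = 241 K.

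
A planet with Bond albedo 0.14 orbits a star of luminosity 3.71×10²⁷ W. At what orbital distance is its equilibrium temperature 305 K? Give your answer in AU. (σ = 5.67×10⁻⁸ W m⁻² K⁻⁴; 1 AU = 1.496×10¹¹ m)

d ≈ 2.40 AU

From T_eq⁴ = L(1−A)/(16πσd²): d = √[L(1−A)/(16πσT_eq⁴)].
d = √[3.71×10²⁷ × 0.86 / (16π × 5.67×10⁻⁸ × (305)⁴)] = 3.60×10¹¹ m = 2.40 AU.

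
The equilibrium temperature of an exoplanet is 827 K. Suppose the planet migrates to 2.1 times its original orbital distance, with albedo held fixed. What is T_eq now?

T_eq ∝ L^(1/4) · d^(−1/2).
T′ = 827 / 2.1^(1/2) = 571 K.

T_eq ≈ 571 K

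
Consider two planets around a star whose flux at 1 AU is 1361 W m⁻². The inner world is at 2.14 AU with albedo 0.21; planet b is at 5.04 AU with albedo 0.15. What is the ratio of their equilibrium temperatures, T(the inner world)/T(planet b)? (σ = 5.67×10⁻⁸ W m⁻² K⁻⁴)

T_eq = [S₀(1−A)/(4σd²)]^(1/4), so T ∝ (1−A)^(1/4) / √d.
T₁ = [1361×0.79/(4×5.67×10⁻⁸×2.14²)]^(1/4) = 179.37 K.
T₂ = [1361×0.85/(4×5.67×10⁻⁸×5.04²)]^(1/4) = 119.04 K.

T₁/T₂ ≈ 1.507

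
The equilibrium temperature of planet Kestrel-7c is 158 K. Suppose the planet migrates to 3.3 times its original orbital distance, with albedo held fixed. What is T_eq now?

T_eq ∝ L^(1/4) · d^(−1/2).
T′ = 158 / 3.3^(1/2) = 87.0 K.

T_eq ≈ 87.0 K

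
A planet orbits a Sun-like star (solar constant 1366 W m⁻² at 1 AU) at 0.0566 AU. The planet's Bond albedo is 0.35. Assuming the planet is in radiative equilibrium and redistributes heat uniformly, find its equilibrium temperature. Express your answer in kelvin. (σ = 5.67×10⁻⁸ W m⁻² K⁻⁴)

T_eq ≈ 1050 K

Flux at 0.0566 AU: S = 1366/0.0566² = 4.26×10⁵ W m⁻².
Energy balance: absorbed = emitted ⇒ πR²·S(1−A) = 4πR²·σT_eq⁴, so T_eq⁴ = S(1−A)/(4σ).
T_eq = [4.26×10⁵ × 0.65 / (4 × 5.67×10⁻⁸)]^(1/4) = (1.22×10¹²)^(1/4) = 1050 K.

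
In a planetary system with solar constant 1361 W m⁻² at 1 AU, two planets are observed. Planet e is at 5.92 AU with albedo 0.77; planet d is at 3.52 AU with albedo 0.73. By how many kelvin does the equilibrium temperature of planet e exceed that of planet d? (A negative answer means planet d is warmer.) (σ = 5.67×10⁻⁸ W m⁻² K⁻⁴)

ΔT ≈ -27.7 K

T_eq = [S₀(1−A)/(4σd²)]^(1/4), so T ∝ (1−A)^(1/4) / √d.
T₁ = [1361×0.23/(4×5.67×10⁻⁸×5.92²)]^(1/4) = 79.22 K.
T₂ = [1361×0.27/(4×5.67×10⁻⁸×3.52²)]^(1/4) = 106.94 K.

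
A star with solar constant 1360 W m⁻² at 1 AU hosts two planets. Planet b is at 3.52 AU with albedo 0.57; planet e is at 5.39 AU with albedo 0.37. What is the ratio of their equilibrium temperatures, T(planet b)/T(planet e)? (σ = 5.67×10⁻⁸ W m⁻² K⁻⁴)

T₁/T₂ ≈ 1.125

T_eq = [S₀(1−A)/(4σd²)]^(1/4), so T ∝ (1−A)^(1/4) / √d.
T₁ = [1360×0.43/(4×5.67×10⁻⁸×3.52²)]^(1/4) = 120.11 K.
T₂ = [1360×0.63/(4×5.67×10⁻⁸×5.39²)]^(1/4) = 106.79 K.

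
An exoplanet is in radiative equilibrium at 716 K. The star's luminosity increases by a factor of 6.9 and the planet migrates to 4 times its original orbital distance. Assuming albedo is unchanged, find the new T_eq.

T_eq ≈ 580 K

T_eq ∝ L^(1/4) · d^(−1/2).
T′ = 716 × 6.9^(1/4) / 4^(1/2) = 580 K.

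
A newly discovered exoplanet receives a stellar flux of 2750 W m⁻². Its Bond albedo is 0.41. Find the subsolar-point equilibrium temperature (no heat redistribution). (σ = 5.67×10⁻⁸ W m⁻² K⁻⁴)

At the subsolar point the surface absorbs S(1−A) and emits σT⁴ per unit area — no factor of 4, since only the local patch is in balance.
T = [2750 × 0.59 / 5.67×10⁻⁸]^(1/4) = (2.86×10¹⁰)^(1/4) = 411 K.

T_ss ≈ 411 K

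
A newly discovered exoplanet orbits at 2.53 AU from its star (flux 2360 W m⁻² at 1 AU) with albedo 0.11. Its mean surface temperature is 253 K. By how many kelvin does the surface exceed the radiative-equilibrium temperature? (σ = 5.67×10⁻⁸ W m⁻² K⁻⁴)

ΔT ≈ 58.0 K

S = 2360/2.53² = 368.7 W m⁻².
T_eq = [S(1−A)/(4σ)]^(1/4) = [368.7×0.89/(4×5.67×10⁻⁸)]^(1/4) = 195.0 K.
ΔT = T_surf − T_eq = 253 − 195.0.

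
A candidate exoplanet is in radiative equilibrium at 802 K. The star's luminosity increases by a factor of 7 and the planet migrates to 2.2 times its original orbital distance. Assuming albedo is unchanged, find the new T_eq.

T_eq ∝ L^(1/4) · d^(−1/2).
T′ = 802 × 7^(1/4) / 2.2^(1/2) = 880 K.

T_eq ≈ 880 K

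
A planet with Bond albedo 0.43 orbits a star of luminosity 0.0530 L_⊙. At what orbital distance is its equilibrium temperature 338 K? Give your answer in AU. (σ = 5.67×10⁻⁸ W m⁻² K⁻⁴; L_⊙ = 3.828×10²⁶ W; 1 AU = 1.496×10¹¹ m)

L = 0.0530 × 3.828×10²⁶ = 2.03×10²⁵ W.
From T_eq⁴ = L(1−A)/(16πσd²): d = √[L(1−A)/(16πσT_eq⁴)].
d = √[2.03×10²⁵ × 0.57 / (16π × 5.67×10⁻⁸ × (338)⁴)] = 1.76×10¹⁰ m = 0.118 AU.

d ≈ 0.118 AU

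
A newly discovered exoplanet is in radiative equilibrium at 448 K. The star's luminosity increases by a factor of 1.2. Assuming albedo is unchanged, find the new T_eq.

T_eq ∝ L^(1/4) · d^(−1/2).
T′ = 448 × 1.2^(1/4) = 469 K.

T_eq ≈ 469 K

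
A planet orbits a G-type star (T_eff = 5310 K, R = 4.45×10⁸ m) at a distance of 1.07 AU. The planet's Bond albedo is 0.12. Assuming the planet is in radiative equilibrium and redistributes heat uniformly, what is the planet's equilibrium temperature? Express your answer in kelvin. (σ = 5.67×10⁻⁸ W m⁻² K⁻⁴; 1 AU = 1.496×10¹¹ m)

T_eq ≈ 192 K

d = 1.07 AU = 1.60×10¹¹ m.
L = 4πR_⋆²σT_⋆⁴ = 4π(4.45×10⁸)² × 5.67×10⁻⁸ × (5310)⁴ = 1.12×10²⁶ W.
S = L/(4πd²) = 348 W m⁻².
Energy balance: absorbed = emitted ⇒ πR²·S(1−A) = 4πR²·σT_eq⁴, so T_eq⁴ = S(1−A)/(4σ).
T_eq = [348 × 0.88 / (4 × 5.67×10⁻⁸)]^(1/4) = (1.35×10⁹)^(1/4) = 192 K.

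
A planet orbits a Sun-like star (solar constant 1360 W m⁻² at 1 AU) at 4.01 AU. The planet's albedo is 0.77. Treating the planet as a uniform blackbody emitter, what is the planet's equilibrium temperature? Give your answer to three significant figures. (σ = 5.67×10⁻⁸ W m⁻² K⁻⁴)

T_eq ≈ 96.2 K

Flux at 4.01 AU: S = 1360/4.01² = 84.6 W m⁻².
Energy balance: absorbed = emitted ⇒ πR²·S(1−A) = 4πR²·σT_eq⁴, so T_eq⁴ = S(1−A)/(4σ).
T_eq = [84.6 × 0.23 / (4 × 5.67×10⁻⁸)]^(1/4) = (8.58×10⁷)^(1/4) = 96.2 K.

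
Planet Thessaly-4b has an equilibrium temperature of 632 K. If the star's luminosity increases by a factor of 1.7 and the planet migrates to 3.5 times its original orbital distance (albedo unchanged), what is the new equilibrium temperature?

T_eq ≈ 386 K

T_eq ∝ L^(1/4) · d^(−1/2).
T′ = 632 × 1.7^(1/4) / 3.5^(1/2) = 386 K.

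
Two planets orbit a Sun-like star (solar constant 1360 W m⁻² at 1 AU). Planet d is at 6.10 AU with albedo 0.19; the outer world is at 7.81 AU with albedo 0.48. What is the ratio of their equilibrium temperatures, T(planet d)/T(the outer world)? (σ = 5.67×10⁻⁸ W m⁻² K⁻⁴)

T_eq = [S₀(1−A)/(4σd²)]^(1/4), so T ∝ (1−A)^(1/4) / √d.
T₁ = [1360×0.81/(4×5.67×10⁻⁸×6.10²)]^(1/4) = 106.89 K.
T₂ = [1360×0.52/(4×5.67×10⁻⁸×7.81²)]^(1/4) = 84.56 K.

T₁/T₂ ≈ 1.264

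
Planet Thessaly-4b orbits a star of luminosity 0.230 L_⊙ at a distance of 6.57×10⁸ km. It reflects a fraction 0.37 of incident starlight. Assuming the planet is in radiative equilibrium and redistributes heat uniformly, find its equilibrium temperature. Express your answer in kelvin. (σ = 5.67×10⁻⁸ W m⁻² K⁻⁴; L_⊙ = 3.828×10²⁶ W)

T_eq ≈ 81.9 K

d = 6.57×10⁸ km = 6.57×10¹¹ m.
L = 0.230 × 3.828×10²⁶ = 8.80×10²⁵ W.
Flux: S = L/(4πd²) = 8.80×10²⁵/(4π×(6.57×10¹¹)²) = 16.2 W m⁻².
Energy balance: absorbed = emitted ⇒ πR²·S(1−A) = 4πR²·σT_eq⁴, so T_eq⁴ = S(1−A)/(4σ).
T_eq = [16.2 × 0.63 / (4 × 5.67×10⁻⁸)]^(1/4) = (4.51×10⁷)^(1/4) = 81.9 K.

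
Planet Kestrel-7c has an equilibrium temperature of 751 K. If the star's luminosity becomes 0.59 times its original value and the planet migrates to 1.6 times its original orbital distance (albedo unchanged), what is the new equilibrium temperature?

T_eq ∝ L^(1/4) · d^(−1/2).
T′ = 751 × 0.59^(1/4) / 1.6^(1/2) = 520 K.

T_eq ≈ 520 K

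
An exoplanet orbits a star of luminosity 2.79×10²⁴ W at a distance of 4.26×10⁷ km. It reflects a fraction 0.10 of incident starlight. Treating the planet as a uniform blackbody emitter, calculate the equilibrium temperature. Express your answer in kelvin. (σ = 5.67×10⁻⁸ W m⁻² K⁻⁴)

d = 4.26×10⁷ km = 4.26×10¹⁰ m.
Flux: S = L/(4πd²) = 2.79×10²⁴/(4π×(4.26×10¹⁰)²) = 122 W m⁻².
Energy balance: absorbed = emitted ⇒ πR²·S(1−A) = 4πR²·σT_eq⁴, so T_eq⁴ = S(1−A)/(4σ).
T_eq = [122 × 0.90 / (4 × 5.67×10⁻⁸)]^(1/4) = (4.85×10⁸)^(1/4) = 148 K.

T_eq ≈ 148 K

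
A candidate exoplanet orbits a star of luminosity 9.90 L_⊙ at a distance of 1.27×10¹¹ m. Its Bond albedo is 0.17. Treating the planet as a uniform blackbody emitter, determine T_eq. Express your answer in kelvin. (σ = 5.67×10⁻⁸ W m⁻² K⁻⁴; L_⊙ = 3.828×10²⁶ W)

L = 9.90 × 3.828×10²⁶ = 3.79×10²⁷ W.
Flux: S = L/(4πd²) = 3.79×10²⁷/(4π×(1.27×10¹¹)²) = 1.87×10⁴ W m⁻².
Energy balance: absorbed = emitted ⇒ πR²·S(1−A) = 4πR²·σT_eq⁴, so T_eq⁴ = S(1−A)/(4σ).
T_eq = [1.87×10⁴ × 0.83 / (4 × 5.67×10⁻⁸)]^(1/4) = (6.84×10¹⁰)^(1/4) = 511 K.

T_eq ≈ 511 K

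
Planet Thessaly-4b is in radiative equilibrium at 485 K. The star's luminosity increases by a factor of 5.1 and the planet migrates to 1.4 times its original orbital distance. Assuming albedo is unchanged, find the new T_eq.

T_eq ≈ 616 K

T_eq ∝ L^(1/4) · d^(−1/2).
T′ = 485 × 5.1^(1/4) / 1.4^(1/2) = 616 K.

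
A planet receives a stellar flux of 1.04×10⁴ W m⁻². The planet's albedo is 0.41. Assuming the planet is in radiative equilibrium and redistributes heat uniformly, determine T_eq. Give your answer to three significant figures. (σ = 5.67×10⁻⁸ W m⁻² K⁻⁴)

T_eq ≈ 406 K

Energy balance: absorbed = emitted ⇒ πR²·S(1−A) = 4πR²·σT_eq⁴, so T_eq⁴ = S(1−A)/(4σ).
T_eq = [1.04×10⁴ × 0.59 / (4 × 5.67×10⁻⁸)]^(1/4) = (2.71×10¹⁰)^(1/4) = 406 K.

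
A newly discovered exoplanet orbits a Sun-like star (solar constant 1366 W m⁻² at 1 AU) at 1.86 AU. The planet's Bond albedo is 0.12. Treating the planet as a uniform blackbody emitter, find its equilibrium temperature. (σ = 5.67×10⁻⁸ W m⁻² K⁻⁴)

T_eq ≈ 198 K

Flux at 1.86 AU: S = 1366/1.86² = 395 W m⁻².
Energy balance: absorbed = emitted ⇒ πR²·S(1−A) = 4πR²·σT_eq⁴, so T_eq⁴ = S(1−A)/(4σ).
T_eq = [395 × 0.88 / (4 × 5.67×10⁻⁸)]^(1/4) = (1.53×10⁹)^(1/4) = 198 K.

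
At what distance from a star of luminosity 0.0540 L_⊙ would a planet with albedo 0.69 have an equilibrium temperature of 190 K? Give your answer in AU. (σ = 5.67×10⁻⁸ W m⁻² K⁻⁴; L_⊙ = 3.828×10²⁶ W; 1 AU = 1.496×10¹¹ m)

d ≈ 0.278 AU

L = 0.0540 × 3.828×10²⁶ = 2.07×10²⁵ W.
From T_eq⁴ = L(1−A)/(16πσd²): d = √[L(1−A)/(16πσT_eq⁴)].
d = √[2.07×10²⁵ × 0.31 / (16π × 5.67×10⁻⁸ × (190)⁴)] = 4.15×10¹⁰ m = 0.278 AU.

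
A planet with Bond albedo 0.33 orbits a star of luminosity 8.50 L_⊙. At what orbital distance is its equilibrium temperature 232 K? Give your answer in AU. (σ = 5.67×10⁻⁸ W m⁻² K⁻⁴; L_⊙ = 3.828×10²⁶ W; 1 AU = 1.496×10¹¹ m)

L = 8.50 × 3.828×10²⁶ = 3.25×10²⁷ W.
From T_eq⁴ = L(1−A)/(16πσd²): d = √[L(1−A)/(16πσT_eq⁴)].
d = √[3.25×10²⁷ × 0.67 / (16π × 5.67×10⁻⁸ × (232)⁴)] = 5.14×10¹¹ m = 3.43 AU.

d ≈ 3.43 AU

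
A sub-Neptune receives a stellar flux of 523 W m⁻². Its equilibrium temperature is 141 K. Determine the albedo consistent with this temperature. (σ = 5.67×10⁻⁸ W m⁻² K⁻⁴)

A ≈ 0.83

From T_eq⁴ = S(1−A)/(4σ): 1−A = 4σT_eq⁴/S.
1−A = 4 × 5.67×10⁻⁸ × (141)⁴ / 523 = 0.171.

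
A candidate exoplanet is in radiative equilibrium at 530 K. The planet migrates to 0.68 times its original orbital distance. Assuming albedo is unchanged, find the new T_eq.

T_eq ∝ L^(1/4) · d^(−1/2).
T′ = 530 / 0.68^(1/2) = 643 K.

T_eq ≈ 643 K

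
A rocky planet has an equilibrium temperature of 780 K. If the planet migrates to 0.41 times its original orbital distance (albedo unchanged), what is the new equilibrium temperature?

T_eq ∝ L^(1/4) · d^(−1/2).
T′ = 780 / 0.41^(1/2) = 1220 K.

T_eq ≈ 1220 K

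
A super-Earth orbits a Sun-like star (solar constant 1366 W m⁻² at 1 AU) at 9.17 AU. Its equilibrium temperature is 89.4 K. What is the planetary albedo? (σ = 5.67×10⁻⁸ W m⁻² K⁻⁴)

A ≈ 0.11

Flux at 9.17 AU: S = 1366/9.17² = 16.2 W m⁻².
From T_eq⁴ = S(1−A)/(4σ): 1−A = 4σT_eq⁴/S.
1−A = 4 × 5.67×10⁻⁸ × (89.4)⁴ / 16.2 = 0.892.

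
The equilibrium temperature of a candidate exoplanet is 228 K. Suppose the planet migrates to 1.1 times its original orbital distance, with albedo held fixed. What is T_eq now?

T_eq ∝ L^(1/4) · d^(−1/2).
T′ = 228 / 1.1^(1/2) = 217 K.

T_eq ≈ 217 K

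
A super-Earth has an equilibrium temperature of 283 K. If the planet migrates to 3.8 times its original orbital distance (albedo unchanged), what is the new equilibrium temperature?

T_eq ≈ 145 K

T_eq ∝ L^(1/4) · d^(−1/2).
T′ = 283 / 3.8^(1/2) = 145 K.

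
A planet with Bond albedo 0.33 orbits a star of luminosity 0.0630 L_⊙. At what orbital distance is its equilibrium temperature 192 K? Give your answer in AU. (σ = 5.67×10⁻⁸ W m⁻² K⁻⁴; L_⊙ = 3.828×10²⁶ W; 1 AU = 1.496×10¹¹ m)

L = 0.0630 × 3.828×10²⁶ = 2.41×10²⁵ W.
From T_eq⁴ = L(1−A)/(16πσd²): d = √[L(1−A)/(16πσT_eq⁴)].
d = √[2.41×10²⁵ × 0.67 / (16π × 5.67×10⁻⁸ × (192)⁴)] = 6.46×10¹⁰ m = 0.432 AU.

d ≈ 0.432 AU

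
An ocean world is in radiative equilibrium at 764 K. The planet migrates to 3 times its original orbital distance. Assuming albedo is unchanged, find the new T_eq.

T_eq ∝ L^(1/4) · d^(−1/2).
T′ = 764 / 3^(1/2) = 441 K.

T_eq ≈ 441 K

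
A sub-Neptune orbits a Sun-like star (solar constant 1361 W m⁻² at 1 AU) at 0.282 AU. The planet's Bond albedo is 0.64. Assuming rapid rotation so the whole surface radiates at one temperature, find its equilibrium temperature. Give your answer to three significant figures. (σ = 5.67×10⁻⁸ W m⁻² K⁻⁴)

T_eq ≈ 406 K

Flux at 0.282 AU: S = 1361/0.282² = 1.71×10⁴ W m⁻².
Energy balance: absorbed = emitted ⇒ πR²·S(1−A) = 4πR²·σT_eq⁴, so T_eq⁴ = S(1−A)/(4σ).
T_eq = [1.71×10⁴ × 0.36 / (4 × 5.67×10⁻⁸)]^(1/4) = (2.72×10¹⁰)^(1/4) = 406 K.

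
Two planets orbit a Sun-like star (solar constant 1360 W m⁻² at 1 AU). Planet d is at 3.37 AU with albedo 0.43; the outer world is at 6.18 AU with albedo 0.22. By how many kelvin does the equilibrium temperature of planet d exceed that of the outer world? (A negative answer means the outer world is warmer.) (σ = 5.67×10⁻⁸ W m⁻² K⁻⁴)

T_eq = [S₀(1−A)/(4σd²)]^(1/4), so T ∝ (1−A)^(1/4) / √d.
T₁ = [1360×0.57/(4×5.67×10⁻⁸×3.37²)]^(1/4) = 131.71 K.
T₂ = [1360×0.78/(4×5.67×10⁻⁸×6.18²)]^(1/4) = 105.20 K.

ΔT ≈ 26.5 K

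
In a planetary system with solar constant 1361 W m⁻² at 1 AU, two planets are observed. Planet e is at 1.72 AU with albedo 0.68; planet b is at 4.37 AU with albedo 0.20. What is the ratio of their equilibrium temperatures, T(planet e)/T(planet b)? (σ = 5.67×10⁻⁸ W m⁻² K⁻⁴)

T₁/T₂ ≈ 1.268

T_eq = [S₀(1−A)/(4σd²)]^(1/4), so T ∝ (1−A)^(1/4) / √d.
T₁ = [1361×0.32/(4×5.67×10⁻⁸×1.72²)]^(1/4) = 159.62 K.
T₂ = [1361×0.80/(4×5.67×10⁻⁸×4.37²)]^(1/4) = 125.92 K.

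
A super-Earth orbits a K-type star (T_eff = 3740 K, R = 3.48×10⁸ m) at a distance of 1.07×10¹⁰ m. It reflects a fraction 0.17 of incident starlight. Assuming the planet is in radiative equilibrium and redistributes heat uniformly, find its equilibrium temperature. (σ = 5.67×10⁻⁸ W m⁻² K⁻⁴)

T_eq ≈ 455 K

L = 4πR_⋆²σT_⋆⁴ = 4π(3.48×10⁸)² × 5.67×10⁻⁸ × (3740)⁴ = 1.69×10²⁵ W.
S = L/(4πd²) = 1.17×10⁴ W m⁻².
Energy balance: absorbed = emitted ⇒ πR²·S(1−A) = 4πR²·σT_eq⁴, so T_eq⁴ = S(1−A)/(4σ).
T_eq = [1.17×10⁴ × 0.83 / (4 × 5.67×10⁻⁸)]^(1/4) = (4.29×10¹⁰)^(1/4) = 455 K.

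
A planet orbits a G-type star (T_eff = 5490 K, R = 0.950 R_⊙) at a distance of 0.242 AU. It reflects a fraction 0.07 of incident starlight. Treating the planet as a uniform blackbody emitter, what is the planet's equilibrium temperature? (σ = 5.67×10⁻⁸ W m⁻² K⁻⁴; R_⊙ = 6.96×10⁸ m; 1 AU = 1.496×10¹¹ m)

R_⋆ = 0.950 × 6.96×10⁸ = 6.61×10⁸ m.
d = 0.242 AU = 3.62×10¹⁰ m.
L = 4πR_⋆²σT_⋆⁴ = 4π(6.61×10⁸)² × 5.67×10⁻⁸ × (5490)⁴ = 2.83×10²⁶ W.
S = L/(4πd²) = 1.72×10⁴ W m⁻².
Energy balance: absorbed = emitted ⇒ πR²·S(1−A) = 4πR²·σT_eq⁴, so T_eq⁴ = S(1−A)/(4σ).
T_eq = [1.72×10⁴ × 0.93 / (4 × 5.67×10⁻⁸)]^(1/4) = (7.05×10¹⁰)^(1/4) = 515 K.

T_eq ≈ 515 K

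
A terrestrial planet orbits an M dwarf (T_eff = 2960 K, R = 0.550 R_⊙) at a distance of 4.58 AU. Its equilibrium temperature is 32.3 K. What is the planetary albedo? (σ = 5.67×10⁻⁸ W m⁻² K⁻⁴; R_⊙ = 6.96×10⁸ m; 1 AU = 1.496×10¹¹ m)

A ≈ 0.82

R_⋆ = 0.550 × 6.96×10⁸ = 3.83×10⁸ m.
d = 4.58 AU = 6.85×10¹¹ m.
L = 4πR_⋆²σT_⋆⁴ = 4π(3.83×10⁸)² × 5.67×10⁻⁸ × (2960)⁴ = 8.02×10²⁴ W.
S = L/(4πd²) = 1.36 W m⁻².
From T_eq⁴ = S(1−A)/(4σ): 1−A = 4σT_eq⁴/S.
1−A = 4 × 5.67×10⁻⁸ × (32.3)⁴ / 1.36 = 0.182.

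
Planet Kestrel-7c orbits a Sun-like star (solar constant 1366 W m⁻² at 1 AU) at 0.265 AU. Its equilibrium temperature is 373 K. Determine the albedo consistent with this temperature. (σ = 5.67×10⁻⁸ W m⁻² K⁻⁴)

Flux at 0.265 AU: S = 1366/0.265² = 1.95×10⁴ W m⁻².
From T_eq⁴ = S(1−A)/(4σ): 1−A = 4σT_eq⁴/S.
1−A = 4 × 5.67×10⁻⁸ × (373)⁴ / 1.95×10⁴ = 0.226.

A ≈ 0.77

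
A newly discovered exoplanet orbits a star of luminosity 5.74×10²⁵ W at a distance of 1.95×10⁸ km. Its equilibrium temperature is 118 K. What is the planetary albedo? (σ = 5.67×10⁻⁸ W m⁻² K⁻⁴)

d = 1.95×10⁸ km = 1.95×10¹¹ m.
Flux: S = L/(4πd²) = 5.74×10²⁵/(4π×(1.95×10¹¹)²) = 120 W m⁻².
From T_eq⁴ = S(1−A)/(4σ): 1−A = 4σT_eq⁴/S.
1−A = 4 × 5.67×10⁻⁸ × (118)⁴ / 120 = 0.366.

A ≈ 0.63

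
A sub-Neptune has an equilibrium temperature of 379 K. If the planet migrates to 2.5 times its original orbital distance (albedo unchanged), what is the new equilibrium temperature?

T_eq ≈ 240 K

T_eq ∝ L^(1/4) · d^(−1/2).
T′ = 379 / 2.5^(1/2) = 240 K.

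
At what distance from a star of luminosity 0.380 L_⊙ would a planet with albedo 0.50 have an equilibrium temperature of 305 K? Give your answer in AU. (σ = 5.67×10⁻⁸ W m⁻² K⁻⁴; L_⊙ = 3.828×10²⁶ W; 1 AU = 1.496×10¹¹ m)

d ≈ 0.363 AU

L = 0.380 × 3.828×10²⁶ = 1.45×10²⁶ W.
From T_eq⁴ = L(1−A)/(16πσd²): d = √[L(1−A)/(16πσT_eq⁴)].
d = √[1.45×10²⁶ × 0.50 / (16π × 5.67×10⁻⁸ × (305)⁴)] = 5.43×10¹⁰ m = 0.363 AU.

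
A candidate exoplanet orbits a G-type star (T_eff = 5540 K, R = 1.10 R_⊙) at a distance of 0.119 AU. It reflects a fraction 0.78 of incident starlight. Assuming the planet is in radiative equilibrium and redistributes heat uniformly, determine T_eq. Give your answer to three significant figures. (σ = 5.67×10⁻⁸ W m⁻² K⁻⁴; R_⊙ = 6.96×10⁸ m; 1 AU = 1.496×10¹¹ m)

R_⋆ = 1.10 × 6.96×10⁸ = 7.66×10⁸ m.
d = 0.119 AU = 1.78×10¹⁰ m.
L = 4πR_⋆²σT_⋆⁴ = 4π(7.66×10⁸)² × 5.67×10⁻⁸ × (5540)⁴ = 3.93×10²⁶ W.
S = L/(4πd²) = 9.88×10⁴ W m⁻².
Energy balance: absorbed = emitted ⇒ πR²·S(1−A) = 4πR²·σT_eq⁴, so T_eq⁴ = S(1−A)/(4σ).
T_eq = [9.88×10⁴ × 0.22 / (4 × 5.67×10⁻⁸)]^(1/4) = (9.58×10¹⁰)^(1/4) = 556 K.

T_eq ≈ 556 K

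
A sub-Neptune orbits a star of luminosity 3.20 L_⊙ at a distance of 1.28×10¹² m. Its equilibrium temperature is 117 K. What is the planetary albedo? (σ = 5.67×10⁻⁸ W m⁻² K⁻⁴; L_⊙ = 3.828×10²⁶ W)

L = 3.20 × 3.828×10²⁶ = 1.22×10²⁷ W.
Flux: S = L/(4πd²) = 1.22×10²⁷/(4π×(1.28×10¹²)²) = 59.5 W m⁻².
From T_eq⁴ = S(1−A)/(4σ): 1−A = 4σT_eq⁴/S.
1−A = 4 × 5.67×10⁻⁸ × (117)⁴ / 59.5 = 0.714.

A ≈ 0.29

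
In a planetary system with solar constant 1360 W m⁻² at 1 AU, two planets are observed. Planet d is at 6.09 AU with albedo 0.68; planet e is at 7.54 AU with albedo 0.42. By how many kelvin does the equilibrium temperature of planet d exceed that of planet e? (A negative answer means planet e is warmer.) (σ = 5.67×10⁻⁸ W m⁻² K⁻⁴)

ΔT ≈ -3.6 K

T_eq = [S₀(1−A)/(4σd²)]^(1/4), so T ∝ (1−A)^(1/4) / √d.
T₁ = [1360×0.32/(4×5.67×10⁻⁸×6.09²)]^(1/4) = 84.81 K.
T₂ = [1360×0.58/(4×5.67×10⁻⁸×7.54²)]^(1/4) = 88.44 K.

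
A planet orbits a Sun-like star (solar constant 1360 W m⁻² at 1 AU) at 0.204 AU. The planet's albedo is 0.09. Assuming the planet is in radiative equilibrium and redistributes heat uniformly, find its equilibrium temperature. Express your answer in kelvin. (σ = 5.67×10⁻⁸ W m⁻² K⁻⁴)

T_eq ≈ 602 K

Flux at 0.204 AU: S = 1360/0.204² = 3.27×10⁴ W m⁻².
Energy balance: absorbed = emitted ⇒ πR²·S(1−A) = 4πR²·σT_eq⁴, so T_eq⁴ = S(1−A)/(4σ).
T_eq = [3.27×10⁴ × 0.91 / (4 × 5.67×10⁻⁸)]^(1/4) = (1.31×10¹¹)^(1/4) = 602 K.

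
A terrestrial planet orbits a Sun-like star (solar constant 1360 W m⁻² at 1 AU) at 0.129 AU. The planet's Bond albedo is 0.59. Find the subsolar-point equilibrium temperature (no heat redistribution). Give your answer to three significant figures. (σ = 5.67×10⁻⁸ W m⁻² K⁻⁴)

Flux at 0.129 AU: S = 1360/0.129² = 8.17×10⁴ W m⁻².
At the subsolar point the surface absorbs S(1−A) and emits σT⁴ per unit area — no factor of 4, since only the local patch is in balance.
T = [8.17×10⁴ × 0.41 / 5.67×10⁻⁸]^(1/4) = (5.91×10¹¹)^(1/4) = 877 K.

T_ss ≈ 877 K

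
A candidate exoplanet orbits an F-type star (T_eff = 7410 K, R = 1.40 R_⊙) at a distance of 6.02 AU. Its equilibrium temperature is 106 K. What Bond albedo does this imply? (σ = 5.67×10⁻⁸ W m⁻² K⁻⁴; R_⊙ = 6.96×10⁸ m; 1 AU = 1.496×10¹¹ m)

A ≈ 0.86

R_⋆ = 1.40 × 6.96×10⁸ = 9.74×10⁸ m.
d = 6.02 AU = 9.01×10¹¹ m.
L = 4πR_⋆²σT_⋆⁴ = 4π(9.74×10⁸)² × 5.67×10⁻⁸ × (7410)⁴ = 2.04×10²⁷ W.
S = L/(4πd²) = 200 W m⁻².
From T_eq⁴ = S(1−A)/(4σ): 1−A = 4σT_eq⁴/S.
1−A = 4 × 5.67×10⁻⁸ × (106)⁴ / 200 = 0.143.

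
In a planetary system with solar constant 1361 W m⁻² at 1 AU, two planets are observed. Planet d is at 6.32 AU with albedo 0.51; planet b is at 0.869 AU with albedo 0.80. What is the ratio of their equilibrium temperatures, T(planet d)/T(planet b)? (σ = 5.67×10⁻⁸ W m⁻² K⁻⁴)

T₁/T₂ ≈ 0.464

T_eq = [S₀(1−A)/(4σd²)]^(1/4), so T ∝ (1−A)^(1/4) / √d.
T₁ = [1361×0.49/(4×5.67×10⁻⁸×6.32²)]^(1/4) = 92.63 K.
T₂ = [1361×0.20/(4×5.67×10⁻⁸×0.869²)]^(1/4) = 199.66 K.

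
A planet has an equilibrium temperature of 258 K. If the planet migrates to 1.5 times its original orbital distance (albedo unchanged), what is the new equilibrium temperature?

T_eq ∝ L^(1/4) · d^(−1/2).
T′ = 258 / 1.5^(1/2) = 211 K.

T_eq ≈ 211 K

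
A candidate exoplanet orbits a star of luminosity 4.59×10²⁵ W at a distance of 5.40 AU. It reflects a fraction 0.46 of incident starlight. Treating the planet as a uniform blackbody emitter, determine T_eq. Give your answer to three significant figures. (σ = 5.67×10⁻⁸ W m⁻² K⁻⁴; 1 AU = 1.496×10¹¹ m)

T_eq ≈ 60.4 K

d = 5.40 AU = 8.08×10¹¹ m.
Flux: S = L/(4πd²) = 4.59×10²⁵/(4π×(8.08×10¹¹)²) = 5.60 W m⁻².
Energy balance: absorbed = emitted ⇒ πR²·S(1−A) = 4πR²·σT_eq⁴, so T_eq⁴ = S(1−A)/(4σ).
T_eq = [5.60 × 0.54 / (4 × 5.67×10⁻⁸)]^(1/4) = (1.33×10⁷)^(1/4) = 60.4 K.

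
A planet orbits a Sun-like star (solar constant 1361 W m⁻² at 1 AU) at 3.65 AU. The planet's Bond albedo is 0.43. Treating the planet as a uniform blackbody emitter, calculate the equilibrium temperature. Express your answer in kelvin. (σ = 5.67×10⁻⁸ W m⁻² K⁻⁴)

T_eq ≈ 127 K

Flux at 3.65 AU: S = 1361/3.65² = 102 W m⁻².
Energy balance: absorbed = emitted ⇒ πR²·S(1−A) = 4πR²·σT_eq⁴, so T_eq⁴ = S(1−A)/(4σ).
T_eq = [102 × 0.57 / (4 × 5.67×10⁻⁸)]^(1/4) = (2.57×10⁸)^(1/4) = 127 K.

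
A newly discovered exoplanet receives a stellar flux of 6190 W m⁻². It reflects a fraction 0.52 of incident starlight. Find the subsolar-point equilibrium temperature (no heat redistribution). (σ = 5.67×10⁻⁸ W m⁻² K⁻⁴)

At the subsolar point the surface absorbs S(1−A) and emits σT⁴ per unit area — no factor of 4, since only the local patch is in balance.
T = [6190 × 0.48 / 5.67×10⁻⁸]^(1/4) = (5.24×10¹⁰)^(1/4) = 478 K.

T_ss ≈ 478 K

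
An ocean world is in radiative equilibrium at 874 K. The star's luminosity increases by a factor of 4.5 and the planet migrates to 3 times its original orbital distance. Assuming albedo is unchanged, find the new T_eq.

T_eq ∝ L^(1/4) · d^(−1/2).
T′ = 874 × 4.5^(1/4) / 3^(1/2) = 735 K.

T_eq ≈ 735 K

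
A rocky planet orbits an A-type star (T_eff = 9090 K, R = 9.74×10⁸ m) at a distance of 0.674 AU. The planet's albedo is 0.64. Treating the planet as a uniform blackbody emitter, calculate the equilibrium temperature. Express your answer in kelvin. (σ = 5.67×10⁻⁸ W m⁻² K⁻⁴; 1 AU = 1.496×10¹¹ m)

d = 0.674 AU = 1.01×10¹¹ m.
L = 4πR_⋆²σT_⋆⁴ = 4π(9.74×10⁸)² × 5.67×10⁻⁸ × (9090)⁴ = 4.61×10²⁷ W.
S = L/(4πd²) = 3.61×10⁴ W m⁻².
Energy balance: absorbed = emitted ⇒ πR²·S(1−A) = 4πR²·σT_eq⁴, so T_eq⁴ = S(1−A)/(4σ).
T_eq = [3.61×10⁴ × 0.36 / (4 × 5.67×10⁻⁸)]^(1/4) = (5.73×10¹⁰)^(1/4) = 489 K.

T_eq ≈ 489 K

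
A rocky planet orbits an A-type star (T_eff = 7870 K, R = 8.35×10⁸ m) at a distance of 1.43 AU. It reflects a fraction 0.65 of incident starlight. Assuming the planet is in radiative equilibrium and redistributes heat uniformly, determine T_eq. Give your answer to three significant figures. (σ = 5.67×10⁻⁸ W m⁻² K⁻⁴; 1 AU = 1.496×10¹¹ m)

T_eq ≈ 267 K

d = 1.43 AU = 2.14×10¹¹ m.
L = 4πR_⋆²σT_⋆⁴ = 4π(8.35×10⁸)² × 5.67×10⁻⁸ × (7870)⁴ = 1.91×10²⁷ W.
S = L/(4πd²) = 3310 W m⁻².
Energy balance: absorbed = emitted ⇒ πR²·S(1−A) = 4πR²·σT_eq⁴, so T_eq⁴ = S(1−A)/(4σ).
T_eq = [3310 × 0.35 / (4 × 5.67×10⁻⁸)]^(1/4) = (5.11×10⁹)^(1/4) = 267 K.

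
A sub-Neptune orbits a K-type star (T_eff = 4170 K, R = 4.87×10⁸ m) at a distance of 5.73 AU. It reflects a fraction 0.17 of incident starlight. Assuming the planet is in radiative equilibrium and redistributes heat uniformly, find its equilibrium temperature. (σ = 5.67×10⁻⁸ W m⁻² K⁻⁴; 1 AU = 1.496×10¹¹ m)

T_eq ≈ 67.1 K

d = 5.73 AU = 8.57×10¹¹ m.
L = 4πR_⋆²σT_⋆⁴ = 4π(4.87×10⁸)² × 5.67×10⁻⁸ × (4170)⁴ = 5.11×10²⁵ W.
S = L/(4πd²) = 5.53 W m⁻².
Energy balance: absorbed = emitted ⇒ πR²·S(1−A) = 4πR²·σT_eq⁴, so T_eq⁴ = S(1−A)/(4σ).
T_eq = [5.53 × 0.83 / (4 × 5.67×10⁻⁸)]^(1/4) = (2.03×10⁷)^(1/4) = 67.1 K.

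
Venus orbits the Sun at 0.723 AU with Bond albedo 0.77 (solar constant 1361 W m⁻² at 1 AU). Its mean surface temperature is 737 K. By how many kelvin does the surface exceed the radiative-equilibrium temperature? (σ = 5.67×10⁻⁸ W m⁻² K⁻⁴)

ΔT ≈ 510.3 K

S = 1361/0.723² = 2604 W m⁻².
T_eq = [S(1−A)/(4σ)]^(1/4) = [2604×0.23/(4×5.67×10⁻⁸)]^(1/4) = 226.7 K.
ΔT = T_surf − T_eq = 737 − 226.7.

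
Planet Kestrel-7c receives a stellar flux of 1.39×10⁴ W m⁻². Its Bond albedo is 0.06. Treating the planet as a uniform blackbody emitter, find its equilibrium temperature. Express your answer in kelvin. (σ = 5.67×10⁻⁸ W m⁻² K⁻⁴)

T_eq ≈ 490 K

Energy balance: absorbed = emitted ⇒ πR²·S(1−A) = 4πR²·σT_eq⁴, so T_eq⁴ = S(1−A)/(4σ).
T_eq = [1.39×10⁴ × 0.94 / (4 × 5.67×10⁻⁸)]^(1/4) = (5.76×10¹⁰)^(1/4) = 490 K.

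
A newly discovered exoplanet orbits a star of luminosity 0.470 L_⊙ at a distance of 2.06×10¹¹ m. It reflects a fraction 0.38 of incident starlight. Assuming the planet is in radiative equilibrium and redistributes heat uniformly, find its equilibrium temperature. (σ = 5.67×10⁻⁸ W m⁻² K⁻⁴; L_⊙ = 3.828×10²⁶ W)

T_eq ≈ 174 K

L = 0.470 × 3.828×10²⁶ = 1.80×10²⁶ W.
Flux: S = L/(4πd²) = 1.80×10²⁶/(4π×(2.06×10¹¹)²) = 337 W m⁻².
Energy balance: absorbed = emitted ⇒ πR²·S(1−A) = 4πR²·σT_eq⁴, so T_eq⁴ = S(1−A)/(4σ).
T_eq = [337 × 0.62 / (4 × 5.67×10⁻⁸)]^(1/4) = (9.22×10⁸)^(1/4) = 174 K.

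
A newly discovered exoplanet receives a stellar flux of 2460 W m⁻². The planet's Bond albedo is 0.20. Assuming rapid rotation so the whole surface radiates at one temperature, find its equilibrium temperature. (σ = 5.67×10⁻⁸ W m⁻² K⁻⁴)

Energy balance: absorbed = emitted ⇒ πR²·S(1−A) = 4πR²·σT_eq⁴, so T_eq⁴ = S(1−A)/(4σ).
T_eq = [2460 × 0.80 / (4 × 5.67×10⁻⁸)]^(1/4) = (8.68×10⁹)^(1/4) = 305 K.

T_eq ≈ 305 K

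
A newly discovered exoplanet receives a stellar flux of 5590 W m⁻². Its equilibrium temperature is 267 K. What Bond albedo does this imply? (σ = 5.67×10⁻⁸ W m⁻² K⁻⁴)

From T_eq⁴ = S(1−A)/(4σ): 1−A = 4σT_eq⁴/S.
1−A = 4 × 5.67×10⁻⁸ × (267)⁴ / 5590 = 0.206.

A ≈ 0.79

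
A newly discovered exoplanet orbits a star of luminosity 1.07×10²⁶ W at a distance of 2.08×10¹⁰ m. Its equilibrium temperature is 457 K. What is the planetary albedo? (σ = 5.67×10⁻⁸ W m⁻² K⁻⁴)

Flux: S = L/(4πd²) = 1.07×10²⁶/(4π×(2.08×10¹⁰)²) = 1.97×10⁴ W m⁻².
From T_eq⁴ = S(1−A)/(4σ): 1−A = 4σT_eq⁴/S.
1−A = 4 × 5.67×10⁻⁸ × (457)⁴ / 1.97×10⁴ = 0.503.

A ≈ 0.50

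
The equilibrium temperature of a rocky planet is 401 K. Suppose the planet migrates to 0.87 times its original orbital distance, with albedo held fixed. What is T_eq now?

T_eq ≈ 430 K

T_eq ∝ L^(1/4) · d^(−1/2).
T′ = 401 / 0.87^(1/2) = 430 K.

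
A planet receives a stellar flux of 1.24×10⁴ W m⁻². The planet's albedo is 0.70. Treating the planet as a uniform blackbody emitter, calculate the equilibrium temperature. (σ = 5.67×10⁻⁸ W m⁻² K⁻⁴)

Energy balance: absorbed = emitted ⇒ πR²·S(1−A) = 4πR²·σT_eq⁴, so T_eq⁴ = S(1−A)/(4σ).
T_eq = [1.24×10⁴ × 0.30 / (4 × 5.67×10⁻⁸)]^(1/4) = (1.64×10¹⁰)^(1/4) = 358 K.

T_eq ≈ 358 K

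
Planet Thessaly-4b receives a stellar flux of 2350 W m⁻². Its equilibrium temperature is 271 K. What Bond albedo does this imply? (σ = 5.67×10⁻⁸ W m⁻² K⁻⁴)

A ≈ 0.48

From T_eq⁴ = S(1−A)/(4σ): 1−A = 4σT_eq⁴/S.
1−A = 4 × 5.67×10⁻⁸ × (271)⁴ / 2350 = 0.521.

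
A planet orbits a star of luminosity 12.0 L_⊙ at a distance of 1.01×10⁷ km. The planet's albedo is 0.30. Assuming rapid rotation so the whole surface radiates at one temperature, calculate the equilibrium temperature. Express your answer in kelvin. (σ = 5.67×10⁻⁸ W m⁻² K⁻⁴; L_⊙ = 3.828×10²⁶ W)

T_eq ≈ 1820 K

d = 1.01×10⁷ km = 1.01×10¹⁰ m.
L = 12.0 × 3.828×10²⁶ = 4.59×10²⁷ W.
Flux: S = L/(4πd²) = 4.59×10²⁷/(4π×(1.01×10¹⁰)²) = 3.58×10⁶ W m⁻².
Energy balance: absorbed = emitted ⇒ πR²·S(1−A) = 4πR²·σT_eq⁴, so T_eq⁴ = S(1−A)/(4σ).
T_eq = [3.58×10⁶ × 0.70 / (4 × 5.67×10⁻⁸)]^(1/4) = (1.11×10¹³)^(1/4) = 1820 K.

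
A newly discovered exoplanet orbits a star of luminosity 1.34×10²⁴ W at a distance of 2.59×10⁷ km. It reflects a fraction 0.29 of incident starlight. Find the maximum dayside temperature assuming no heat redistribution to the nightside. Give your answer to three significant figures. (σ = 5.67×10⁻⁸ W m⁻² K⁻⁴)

d = 2.59×10⁷ km = 2.59×10¹⁰ m.
Flux: S = L/(4πd²) = 1.34×10²⁴/(4π×(2.59×10¹⁰)²) = 159 W m⁻².
With no redistribution each surface element balances locally: S(1−A) = σT⁴.
T = [159 × 0.71 / 5.67×10⁻⁸]^(1/4) = (1.99×10⁹)^(1/4) = 211 K.

T_ss ≈ 211 K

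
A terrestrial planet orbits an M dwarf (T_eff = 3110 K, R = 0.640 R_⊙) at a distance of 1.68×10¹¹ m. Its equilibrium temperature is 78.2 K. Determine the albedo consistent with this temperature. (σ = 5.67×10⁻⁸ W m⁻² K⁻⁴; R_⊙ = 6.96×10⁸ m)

A ≈ 0.77

R_⋆ = 0.640 × 6.96×10⁸ = 4.45×10⁸ m.
L = 4πR_⋆²σT_⋆⁴ = 4π(4.45×10⁸)² × 5.67×10⁻⁸ × (3110)⁴ = 1.32×10²⁵ W.
S = L/(4πd²) = 37.3 W m⁻².
From T_eq⁴ = S(1−A)/(4σ): 1−A = 4σT_eq⁴/S.
1−A = 4 × 5.67×10⁻⁸ × (78.2)⁴ / 37.3 = 0.227.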